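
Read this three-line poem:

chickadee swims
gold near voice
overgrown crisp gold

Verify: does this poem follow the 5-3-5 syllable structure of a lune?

Line 1: chickadee(3) + swims(1) = 4 (expected 5)
Line 2: gold(1) + near(1) + voice(1) = 3 ✓
Line 3: overgrown(3) + crisp(1) + gold(1) = 5 ✓

No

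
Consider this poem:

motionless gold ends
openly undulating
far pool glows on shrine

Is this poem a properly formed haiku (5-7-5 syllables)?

Line 1: motionless (3), gold (1), ends (1) → 5 ✓
Line 2: openly (3), undulating (4) → 7 ✓
Line 3: far (1), pool (1), glows (1), on (1), shrine (1) → 5 ✓

Yes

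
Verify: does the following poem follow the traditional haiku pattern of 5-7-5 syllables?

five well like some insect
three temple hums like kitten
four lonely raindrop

Line 1: five (1), well (1), like (1), some (1), insect (2) → 6 (expected 5)
Line 2: three (1), temple (2), hums (1), like (1), kitten (2) → 7 ✓
Line 3: four (1), lonely (2), raindrop (2) → 5 ✓

No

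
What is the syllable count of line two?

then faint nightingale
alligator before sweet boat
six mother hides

Line two: "alligator before sweet boat": 4+2+1+1 = 8

8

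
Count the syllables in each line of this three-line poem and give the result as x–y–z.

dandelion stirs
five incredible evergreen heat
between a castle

5–9–5

Line 1: dandelion(4) + stirs(1) = 5
Line 2: five(1) + incredible(4) + evergreen(3) + heat(1) = 9
Line 3: between(2) + a(1) + castle(2) = 5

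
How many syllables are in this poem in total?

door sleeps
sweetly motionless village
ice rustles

Line 1: "door sleeps": 1+1 = 2
Line 2: "sweetly motionless village": 2+3+2 = 7
Line 3: "ice rustles": 1+2 = 3
Total: 2 + 7 + 3 = 12

12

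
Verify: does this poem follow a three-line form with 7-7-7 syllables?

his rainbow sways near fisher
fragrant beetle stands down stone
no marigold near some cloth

Yes

Line 1: his (1), rainbow (2), sways (1), near (1), fisher (2) → 7 ✓
Line 2: fragrant (2), beetle (2), stands (1), down (1), stone (1) → 7 ✓
Line 3: no (1), marigold (3), near (1), some (1), cloth (1) → 7 ✓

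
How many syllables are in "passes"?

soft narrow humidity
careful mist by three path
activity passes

2

"passes" has 2 syllables.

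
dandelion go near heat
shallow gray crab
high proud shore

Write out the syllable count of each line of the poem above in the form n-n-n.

Line 1: dandelion(4) + go(1) + near(1) + heat(1) = 7
Line 2: shallow(2) + gray(1) + crab(1) = 4
Line 3: high(1) + proud(1) + shore(1) = 3

7-4-3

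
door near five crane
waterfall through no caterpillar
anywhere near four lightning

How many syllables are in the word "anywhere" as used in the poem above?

3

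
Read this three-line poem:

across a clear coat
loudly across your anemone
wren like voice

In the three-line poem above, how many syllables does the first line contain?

5

The first line: "across a clear coat": 2+1+1+1 = 5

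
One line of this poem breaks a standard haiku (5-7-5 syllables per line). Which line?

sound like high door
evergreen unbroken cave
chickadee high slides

Line 1: sound(1) + like(1) + high(1) + door(1) = 4 (expected 5)
Line 2: evergreen(3) + unbroken(3) + cave(1) = 7 ✓
Line 3: chickadee(3) + high(1) + slides(1) = 5 ✓

The first line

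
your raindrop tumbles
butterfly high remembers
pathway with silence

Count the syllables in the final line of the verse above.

The final line: "pathway with silence": 2+1+2 = 5

5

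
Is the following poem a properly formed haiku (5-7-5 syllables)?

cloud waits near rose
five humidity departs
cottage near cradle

No

Line 1: "cloud waits near rose": 1+1+1+1 = 4 (expected 5)
Line 2: "five humidity departs": 1+4+2 = 7 ✓
Line 3: "cottage near cradle": 2+1+2 = 5 ✓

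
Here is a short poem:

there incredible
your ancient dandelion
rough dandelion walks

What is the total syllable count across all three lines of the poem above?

Line 1: there (1), incredible (4) → 5
Line 2: your (1), ancient (2), dandelion (4) → 7
Line 3: rough (1), dandelion (4), walks (1) → 6
Total: 5 + 7 + 6 = 18

18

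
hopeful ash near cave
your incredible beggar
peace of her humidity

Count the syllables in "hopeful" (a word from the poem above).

2

"hopeful" has 2 syllables.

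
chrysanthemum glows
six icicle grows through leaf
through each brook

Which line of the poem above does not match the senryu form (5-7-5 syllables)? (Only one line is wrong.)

The third line

Line 1: "chrysanthemum glows": 4+1 = 5 ✓
Line 2: "six icicle grows through leaf": 1+3+1+1+1 = 7 ✓
Line 3: "through each brook": 1+1+1 = 3 (expected 5)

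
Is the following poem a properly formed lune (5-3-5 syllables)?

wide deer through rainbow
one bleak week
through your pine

No

Line 1: "wide deer through rainbow": 1+1+1+2 = 5 ✓
Line 2: "one bleak week": 1+1+1 = 3 ✓
Line 3: "through your pine": 1+1+1 = 3 (expected 5)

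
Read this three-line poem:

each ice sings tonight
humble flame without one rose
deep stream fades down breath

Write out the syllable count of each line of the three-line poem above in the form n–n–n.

Line 1: each(1) + ice(1) + sings(1) + tonight(2) = 5
Line 2: humble(2) + flame(1) + without(2) + one(1) + rose(1) = 7
Line 3: deep(1) + stream(1) + fades(1) + down(1) + breath(1) = 5

5–7–5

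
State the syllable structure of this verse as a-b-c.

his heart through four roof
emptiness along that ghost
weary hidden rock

5-7-5

Line 1: his(1) + heart(1) + through(1) + four(1) + roof(1) = 5
Line 2: emptiness(3) + along(2) + that(1) + ghost(1) = 7
Line 3: weary(2) + hidden(2) + rock(1) = 5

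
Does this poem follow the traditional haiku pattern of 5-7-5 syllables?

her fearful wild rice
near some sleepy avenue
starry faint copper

Line 1: her (1), fearful (2), wild (1), rice (1) → 5 ✓
Line 2: near (1), some (1), sleepy (2), avenue (3) → 7 ✓
Line 3: starry (2), faint (1), copper (2) → 5 ✓

Yes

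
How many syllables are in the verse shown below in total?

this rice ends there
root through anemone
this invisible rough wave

17

Line 1: this (1), rice (1), ends (1), there (1) → 4
Line 2: root (1), through (1), anemone (4) → 6
Line 3: this (1), invisible (4), rough (1), wave (1) → 7
Total: 4 + 6 + 7 = 17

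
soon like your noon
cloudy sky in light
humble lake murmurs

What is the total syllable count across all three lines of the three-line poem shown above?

Line 1: soon (1), like (1), your (1), noon (1) → 4
Line 2: cloudy (2), sky (1), in (1), light (1) → 5
Line 3: humble (2), lake (1), murmurs (2) → 5
Total: 4 + 5 + 5 = 14

14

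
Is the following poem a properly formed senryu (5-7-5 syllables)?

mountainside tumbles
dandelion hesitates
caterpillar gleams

Line 1: mountainside (3), tumbles (2) → 5 ✓
Line 2: dandelion (4), hesitates (3) → 7 ✓
Line 3: caterpillar (4), gleams (1) → 5 ✓

Yes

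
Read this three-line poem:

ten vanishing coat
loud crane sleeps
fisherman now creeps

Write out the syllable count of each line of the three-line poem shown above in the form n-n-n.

Line 1: ten(1) + vanishing(3) + coat(1) = 5
Line 2: loud(1) + crane(1) + sleeps(1) = 3
Line 3: fisherman(3) + now(1) + creeps(1) = 5

5-3-5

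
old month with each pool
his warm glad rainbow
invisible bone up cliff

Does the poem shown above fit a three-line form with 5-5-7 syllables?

Yes

Line 1: old(1) + month(1) + with(1) + each(1) + pool(1) = 5 ✓
Line 2: his(1) + warm(1) + glad(1) + rainbow(2) = 5 ✓
Line 3: invisible(4) + bone(1) + up(1) + cliff(1) = 7 ✓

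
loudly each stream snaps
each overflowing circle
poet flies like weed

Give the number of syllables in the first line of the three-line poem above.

The first line: loudly (2), each (1), stream (1), snaps (1) → 5

5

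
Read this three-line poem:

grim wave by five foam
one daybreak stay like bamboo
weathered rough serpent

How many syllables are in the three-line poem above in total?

17

Line 1: grim(1) + wave(1) + by(1) + five(1) + foam(1) = 5
Line 2: one(1) + daybreak(2) + stay(1) + like(1) + bamboo(2) = 7
Line 3: weathered(2) + rough(1) + serpent(2) = 5
Total: 5 + 7 + 5 = 17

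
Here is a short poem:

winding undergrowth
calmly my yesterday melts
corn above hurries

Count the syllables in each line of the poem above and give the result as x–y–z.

Line 1: "winding undergrowth": 2+3 = 5
Line 2: "calmly my yesterday melts": 2+1+3+1 = 7
Line 3: "corn above hurries": 1+2+2 = 5

5–7–5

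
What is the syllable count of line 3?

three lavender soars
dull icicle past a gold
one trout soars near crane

5

Line 3: one(1) + trout(1) + soars(1) + near(1) + crane(1) = 5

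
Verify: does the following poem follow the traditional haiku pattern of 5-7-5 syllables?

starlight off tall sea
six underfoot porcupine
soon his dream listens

Yes

Line 1: "starlight off tall sea": 2+1+1+1 = 5 ✓
Line 2: "six underfoot porcupine": 1+3+3 = 7 ✓
Line 3: "soon his dream listens": 1+1+1+2 = 5 ✓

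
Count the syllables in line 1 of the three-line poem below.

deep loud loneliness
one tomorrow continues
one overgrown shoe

Line 1: "deep loud loneliness": 1+1+3 = 5

5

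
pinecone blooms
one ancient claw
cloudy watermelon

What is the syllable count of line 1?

3

Line 1: pinecone(2) + blooms(1) = 3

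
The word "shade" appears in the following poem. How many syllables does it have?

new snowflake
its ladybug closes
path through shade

1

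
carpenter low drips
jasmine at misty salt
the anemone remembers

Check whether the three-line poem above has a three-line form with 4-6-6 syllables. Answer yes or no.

No

Line 1: carpenter (3), low (1), drips (1) → 5 (expected 4)
Line 2: jasmine (2), at (1), misty (2), salt (1) → 6 ✓
Line 3: the (1), anemone (4), remembers (3) → 8 (expected 6)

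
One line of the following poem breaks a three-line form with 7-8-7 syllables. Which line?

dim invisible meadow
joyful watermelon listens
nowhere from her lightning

Line 3

Line 1: dim(1) + invisible(4) + meadow(2) = 7 ✓
Line 2: joyful(2) + watermelon(4) + listens(2) = 8 ✓
Line 3: nowhere(2) + from(1) + her(1) + lightning(2) = 6 (expected 7)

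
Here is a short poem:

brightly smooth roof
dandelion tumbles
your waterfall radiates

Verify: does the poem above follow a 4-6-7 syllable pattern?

Yes

Line 1: "brightly smooth roof": 2+1+1 = 4 ✓
Line 2: "dandelion tumbles": 4+2 = 6 ✓
Line 3: "your waterfall radiates": 1+3+3 = 7 ✓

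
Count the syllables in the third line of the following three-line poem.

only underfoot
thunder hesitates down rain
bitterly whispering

6

The third line: bitterly (3), whispering (3) → 6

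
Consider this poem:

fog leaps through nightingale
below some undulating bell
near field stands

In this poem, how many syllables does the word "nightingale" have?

3

"nightingale" has 3 syllables.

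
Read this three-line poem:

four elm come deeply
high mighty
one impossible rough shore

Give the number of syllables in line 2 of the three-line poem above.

Line 2: high(1) + mighty(2) = 3

3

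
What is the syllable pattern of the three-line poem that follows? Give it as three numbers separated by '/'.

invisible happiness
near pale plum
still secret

7/3/3

Line 1: "invisible happiness": 4+3 = 7
Line 2: "near pale plum": 1+1+1 = 3
Line 3: "still secret": 1+2 = 3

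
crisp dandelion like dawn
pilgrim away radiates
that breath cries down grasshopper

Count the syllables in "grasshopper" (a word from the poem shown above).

"grasshopper" has 3 syllables.

3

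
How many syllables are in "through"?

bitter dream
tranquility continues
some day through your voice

"through" has 1 syllable.

1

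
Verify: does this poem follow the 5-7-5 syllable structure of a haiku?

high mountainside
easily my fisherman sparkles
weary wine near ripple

No

Line 1: high (1), mountainside (3) → 4 (expected 5)
Line 2: easily (3), my (1), fisherman (3), sparkles (2) → 9 (expected 7)
Line 3: weary (2), wine (1), near (1), ripple (2) → 6 (expected 5)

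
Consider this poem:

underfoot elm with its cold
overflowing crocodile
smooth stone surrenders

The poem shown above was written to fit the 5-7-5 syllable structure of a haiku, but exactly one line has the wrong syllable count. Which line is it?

Line 1: underfoot (3), elm (1), with (1), its (1), cold (1) → 7 (expected 5)
Line 2: overflowing (4), crocodile (3) → 7 ✓
Line 3: smooth (1), stone (1), surrenders (3) → 5 ✓

Line 1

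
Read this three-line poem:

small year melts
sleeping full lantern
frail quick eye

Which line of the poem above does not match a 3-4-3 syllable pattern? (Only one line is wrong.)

Line 1: "small year melts": 1+1+1 = 3 ✓
Line 2: "sleeping full lantern": 2+1+2 = 5 (expected 4)
Line 3: "frail quick eye": 1+1+1 = 3 ✓

Line 2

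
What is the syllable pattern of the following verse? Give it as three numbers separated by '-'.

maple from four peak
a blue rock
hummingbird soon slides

5-3-5

Line 1: maple(2) + from(1) + four(1) + peak(1) = 5
Line 2: a(1) + blue(1) + rock(1) = 3
Line 3: hummingbird(3) + soon(1) + slides(1) = 5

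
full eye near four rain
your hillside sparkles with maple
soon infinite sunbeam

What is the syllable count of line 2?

8

Line 2: your(1) + hillside(2) + sparkles(2) + with(1) + maple(2) = 8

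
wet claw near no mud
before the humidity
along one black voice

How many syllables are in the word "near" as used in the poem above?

1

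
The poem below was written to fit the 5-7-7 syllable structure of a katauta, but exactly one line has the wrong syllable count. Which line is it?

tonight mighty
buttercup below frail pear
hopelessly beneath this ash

Line 1: "tonight mighty": 2+2 = 4 (expected 5)
Line 2: "buttercup below frail pear": 3+2+1+1 = 7 ✓
Line 3: "hopelessly beneath this ash": 3+2+1+1 = 7 ✓

The first line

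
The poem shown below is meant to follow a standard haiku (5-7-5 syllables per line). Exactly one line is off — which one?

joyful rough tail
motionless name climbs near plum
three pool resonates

The first line

Line 1: "joyful rough tail": 2+1+1 = 4 (expected 5)
Line 2: "motionless name climbs near plum": 3+1+1+1+1 = 7 ✓
Line 3: "three pool resonates": 1+1+3 = 5 ✓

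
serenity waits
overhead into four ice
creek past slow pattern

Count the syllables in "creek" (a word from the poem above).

1

"creek" has 1 syllable.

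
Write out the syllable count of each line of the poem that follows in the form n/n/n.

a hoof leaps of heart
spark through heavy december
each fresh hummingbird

Line 1: a(1) + hoof(1) + leaps(1) + of(1) + heart(1) = 5
Line 2: spark(1) + through(1) + heavy(2) + december(3) = 7
Line 3: each(1) + fresh(1) + hummingbird(3) = 5

5/7/5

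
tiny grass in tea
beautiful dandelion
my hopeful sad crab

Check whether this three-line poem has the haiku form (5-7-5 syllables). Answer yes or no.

Line 1: tiny (2), grass (1), in (1), tea (1) → 5 ✓
Line 2: beautiful (3), dandelion (4) → 7 ✓
Line 3: my (1), hopeful (2), sad (1), crab (1) → 5 ✓

Yes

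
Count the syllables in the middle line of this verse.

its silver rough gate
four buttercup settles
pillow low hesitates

6

The middle line: four (1), buttercup (3), settles (2) → 6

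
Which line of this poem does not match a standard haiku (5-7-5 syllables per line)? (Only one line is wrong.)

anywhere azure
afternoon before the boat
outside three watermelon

Line 3

Line 1: "anywhere azure": 3+2 = 5 ✓
Line 2: "afternoon before the boat": 3+2+1+1 = 7 ✓
Line 3: "outside three watermelon": 2+1+4 = 7 (expected 5)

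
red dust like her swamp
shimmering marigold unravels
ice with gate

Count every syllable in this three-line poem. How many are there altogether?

Line 1: "red dust like her swamp": 1+1+1+1+1 = 5
Line 2: "shimmering marigold unravels": 3+3+3 = 9
Line 3: "ice with gate": 1+1+1 = 3
Total: 5 + 9 + 3 = 17

17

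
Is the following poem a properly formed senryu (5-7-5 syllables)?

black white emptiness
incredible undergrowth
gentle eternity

Line 1: "black white emptiness": 1+1+3 = 5 ✓
Line 2: "incredible undergrowth": 4+3 = 7 ✓
Line 3: "gentle eternity": 2+4 = 6 (expected 5)

No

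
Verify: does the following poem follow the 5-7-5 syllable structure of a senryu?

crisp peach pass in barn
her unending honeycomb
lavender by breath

Yes

Line 1: crisp(1) + peach(1) + pass(1) + in(1) + barn(1) = 5 ✓
Line 2: her(1) + unending(3) + honeycomb(3) = 7 ✓
Line 3: lavender(3) + by(1) + breath(1) = 5 ✓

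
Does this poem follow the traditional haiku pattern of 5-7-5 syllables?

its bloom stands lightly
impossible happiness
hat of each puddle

Line 1: its (1), bloom (1), stands (1), lightly (2) → 5 ✓
Line 2: impossible (4), happiness (3) → 7 ✓
Line 3: hat (1), of (1), each (1), puddle (2) → 5 ✓

Yes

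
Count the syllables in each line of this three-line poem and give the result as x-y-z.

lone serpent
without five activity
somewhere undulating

3-7-6

Line 1: lone (1), serpent (2) → 3
Line 2: without (2), five (1), activity (4) → 7
Line 3: somewhere (2), undulating (4) → 6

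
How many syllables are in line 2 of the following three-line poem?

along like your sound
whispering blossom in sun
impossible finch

7

Line 2: whispering (3), blossom (2), in (1), sun (1) → 7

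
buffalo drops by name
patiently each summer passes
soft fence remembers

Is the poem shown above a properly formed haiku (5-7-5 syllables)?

Line 1: "buffalo drops by name": 3+1+1+1 = 6 (expected 5)
Line 2: "patiently each summer passes": 3+1+2+2 = 8 (expected 7)
Line 3: "soft fence remembers": 1+1+3 = 5 ✓

No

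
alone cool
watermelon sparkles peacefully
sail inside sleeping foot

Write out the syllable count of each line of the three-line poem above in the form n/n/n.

3/9/6

Line 1: "alone cool": 2+1 = 3
Line 2: "watermelon sparkles peacefully": 4+2+3 = 9
Line 3: "sail inside sleeping foot": 1+2+2+1 = 6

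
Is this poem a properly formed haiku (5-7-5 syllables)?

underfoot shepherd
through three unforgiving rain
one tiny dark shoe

Line 1: underfoot(3) + shepherd(2) = 5 ✓
Line 2: through(1) + three(1) + unforgiving(4) + rain(1) = 7 ✓
Line 3: one(1) + tiny(2) + dark(1) + shoe(1) = 5 ✓

Yes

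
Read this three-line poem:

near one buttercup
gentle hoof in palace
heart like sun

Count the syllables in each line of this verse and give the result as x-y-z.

Line 1: "near one buttercup": 1+1+3 = 5
Line 2: "gentle hoof in palace": 2+1+1+2 = 6
Line 3: "heart like sun": 1+1+1 = 3

5-6-3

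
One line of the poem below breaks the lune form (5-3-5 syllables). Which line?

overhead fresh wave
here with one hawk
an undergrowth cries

Line 1: "overhead fresh wave": 3+1+1 = 5 ✓
Line 2: "here with one hawk": 1+1+1+1 = 4 (expected 3)
Line 3: "an undergrowth cries": 1+3+1 = 5 ✓

Line 2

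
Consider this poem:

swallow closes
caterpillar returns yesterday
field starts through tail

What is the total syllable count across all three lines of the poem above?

17

Line 1: swallow(2) + closes(2) = 4
Line 2: caterpillar(4) + returns(2) + yesterday(3) = 9
Line 3: field(1) + starts(1) + through(1) + tail(1) = 4
Total: 4 + 9 + 4 = 17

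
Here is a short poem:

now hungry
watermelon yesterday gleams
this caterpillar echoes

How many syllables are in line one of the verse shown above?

3

Line one: now (1), hungry (2) → 3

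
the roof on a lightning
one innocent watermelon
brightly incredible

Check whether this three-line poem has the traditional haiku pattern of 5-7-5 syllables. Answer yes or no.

Line 1: the(1) + roof(1) + on(1) + a(1) + lightning(2) = 6 (expected 5)
Line 2: one(1) + innocent(3) + watermelon(4) = 8 (expected 7)
Line 3: brightly(2) + incredible(4) = 6 (expected 5)

No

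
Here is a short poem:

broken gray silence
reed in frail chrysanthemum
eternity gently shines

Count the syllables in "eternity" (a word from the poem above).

"eternity" has 4 syllables.

4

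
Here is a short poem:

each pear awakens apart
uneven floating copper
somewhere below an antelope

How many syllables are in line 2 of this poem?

Line 2: uneven(3) + floating(2) + copper(2) = 7

7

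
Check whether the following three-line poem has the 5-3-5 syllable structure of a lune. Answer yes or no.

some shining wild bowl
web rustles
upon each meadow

Line 1: some (1), shining (2), wild (1), bowl (1) → 5 ✓
Line 2: web (1), rustles (2) → 3 ✓
Line 3: upon (2), each (1), meadow (2) → 5 ✓

Yes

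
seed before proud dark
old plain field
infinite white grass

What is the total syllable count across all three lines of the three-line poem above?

13

Line 1: seed (1), before (2), proud (1), dark (1) → 5
Line 2: old (1), plain (1), field (1) → 3
Line 3: infinite (3), white (1), grass (1) → 5
Total: 5 + 3 + 5 = 13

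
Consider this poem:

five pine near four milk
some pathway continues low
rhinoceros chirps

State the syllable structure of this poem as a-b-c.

Line 1: "five pine near four milk": 1+1+1+1+1 = 5
Line 2: "some pathway continues low": 1+2+3+1 = 7
Line 3: "rhinoceros chirps": 4+1 = 5

5-7-5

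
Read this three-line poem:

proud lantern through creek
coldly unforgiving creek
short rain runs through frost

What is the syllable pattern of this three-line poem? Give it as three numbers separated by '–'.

Line 1: proud (1), lantern (2), through (1), creek (1) → 5
Line 2: coldly (2), unforgiving (4), creek (1) → 7
Line 3: short (1), rain (1), runs (1), through (1), frost (1) → 5

5–7–5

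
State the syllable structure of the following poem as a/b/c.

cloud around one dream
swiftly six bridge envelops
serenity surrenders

5/7/7

Line 1: "cloud around one dream": 1+2+1+1 = 5
Line 2: "swiftly six bridge envelops": 2+1+1+3 = 7
Line 3: "serenity surrenders": 4+3 = 7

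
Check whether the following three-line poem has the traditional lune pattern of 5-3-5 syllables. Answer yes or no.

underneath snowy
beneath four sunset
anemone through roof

Line 1: "underneath snowy": 3+2 = 5 ✓
Line 2: "beneath four sunset": 2+1+2 = 5 (expected 3)
Line 3: "anemone through roof": 4+1+1 = 6 (expected 5)

No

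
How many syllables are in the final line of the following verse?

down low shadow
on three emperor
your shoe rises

The final line: your (1), shoe (1), rises (2) → 4

4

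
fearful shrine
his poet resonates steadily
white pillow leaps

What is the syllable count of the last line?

The last line: "white pillow leaps": 1+2+1 = 4

4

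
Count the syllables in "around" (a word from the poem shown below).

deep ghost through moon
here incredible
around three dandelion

"around" has 2 syllables.

2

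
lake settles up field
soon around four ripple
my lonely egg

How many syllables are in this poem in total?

15

Line 1: "lake settles up field": 1+2+1+1 = 5
Line 2: "soon around four ripple": 1+2+1+2 = 6
Line 3: "my lonely egg": 1+2+1 = 4
Total: 5 + 6 + 4 = 15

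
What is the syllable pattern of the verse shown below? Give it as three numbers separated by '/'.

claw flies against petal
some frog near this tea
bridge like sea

6/5/3

Line 1: claw(1) + flies(1) + against(2) + petal(2) = 6
Line 2: some(1) + frog(1) + near(1) + this(1) + tea(1) = 5
Line 3: bridge(1) + like(1) + sea(1) = 3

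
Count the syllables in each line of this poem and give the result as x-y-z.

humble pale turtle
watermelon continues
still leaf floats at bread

Line 1: humble (2), pale (1), turtle (2) → 5
Line 2: watermelon (4), continues (3) → 7
Line 3: still (1), leaf (1), floats (1), at (1), bread (1) → 5

5-7-5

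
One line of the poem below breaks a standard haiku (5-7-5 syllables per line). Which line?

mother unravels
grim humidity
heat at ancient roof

Line 2

Line 1: "mother unravels": 2+3 = 5 ✓
Line 2: "grim humidity": 1+4 = 5 (expected 7)
Line 3: "heat at ancient roof": 1+1+2+1 = 5 ✓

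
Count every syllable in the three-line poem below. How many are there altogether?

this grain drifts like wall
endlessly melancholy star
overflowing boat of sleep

20

Line 1: this(1) + grain(1) + drifts(1) + like(1) + wall(1) = 5
Line 2: endlessly(3) + melancholy(4) + star(1) = 8
Line 3: overflowing(4) + boat(1) + of(1) + sleep(1) = 7
Total: 5 + 8 + 7 = 20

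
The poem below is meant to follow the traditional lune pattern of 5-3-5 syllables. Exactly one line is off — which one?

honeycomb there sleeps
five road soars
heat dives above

The third line

Line 1: honeycomb (3), there (1), sleeps (1) → 5 ✓
Line 2: five (1), road (1), soars (1) → 3 ✓
Line 3: heat (1), dives (1), above (2) → 4 (expected 5)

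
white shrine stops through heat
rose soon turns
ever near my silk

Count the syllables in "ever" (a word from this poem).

2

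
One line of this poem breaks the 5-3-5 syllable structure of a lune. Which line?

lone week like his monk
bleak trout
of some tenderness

Line 1: lone (1), week (1), like (1), his (1), monk (1) → 5 ✓
Line 2: bleak (1), trout (1) → 2 (expected 3)
Line 3: of (1), some (1), tenderness (3) → 5 ✓

The second line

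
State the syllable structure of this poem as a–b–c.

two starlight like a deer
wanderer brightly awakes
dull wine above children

Line 1: "two starlight like a deer": 1+2+1+1+1 = 6
Line 2: "wanderer brightly awakes": 3+2+2 = 7
Line 3: "dull wine above children": 1+1+2+2 = 6

6–7–6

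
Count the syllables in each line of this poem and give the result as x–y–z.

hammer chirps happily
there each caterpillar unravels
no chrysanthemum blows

Line 1: "hammer chirps happily": 2+1+3 = 6
Line 2: "there each caterpillar unravels": 1+1+4+3 = 9
Line 3: "no chrysanthemum blows": 1+4+1 = 6

6–9–6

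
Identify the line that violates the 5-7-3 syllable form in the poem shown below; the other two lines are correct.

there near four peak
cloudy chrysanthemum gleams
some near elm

The first line

Line 1: there(1) + near(1) + four(1) + peak(1) = 4 (expected 5)
Line 2: cloudy(2) + chrysanthemum(4) + gleams(1) = 7 ✓
Line 3: some(1) + near(1) + elm(1) = 3 ✓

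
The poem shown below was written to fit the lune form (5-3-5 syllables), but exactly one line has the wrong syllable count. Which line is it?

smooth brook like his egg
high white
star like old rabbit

Line 1: smooth(1) + brook(1) + like(1) + his(1) + egg(1) = 5 ✓
Line 2: high(1) + white(1) = 2 (expected 3)
Line 3: star(1) + like(1) + old(1) + rabbit(2) = 5 ✓

The second line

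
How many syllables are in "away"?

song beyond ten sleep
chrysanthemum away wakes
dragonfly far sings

2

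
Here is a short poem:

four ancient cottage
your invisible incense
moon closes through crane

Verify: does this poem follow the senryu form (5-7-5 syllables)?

Line 1: four (1), ancient (2), cottage (2) → 5 ✓
Line 2: your (1), invisible (4), incense (2) → 7 ✓
Line 3: moon (1), closes (2), through (1), crane (1) → 5 ✓

Yes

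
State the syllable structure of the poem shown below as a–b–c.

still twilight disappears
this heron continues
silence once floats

6–6–4

Line 1: still (1), twilight (2), disappears (3) → 6
Line 2: this (1), heron (2), continues (3) → 6
Line 3: silence (2), once (1), floats (1) → 4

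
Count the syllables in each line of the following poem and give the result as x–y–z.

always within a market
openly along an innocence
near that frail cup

7–9–4

Line 1: "always within a market": 2+2+1+2 = 7
Line 2: "openly along an innocence": 3+2+1+3 = 9
Line 3: "near that frail cup": 1+1+1+1 = 4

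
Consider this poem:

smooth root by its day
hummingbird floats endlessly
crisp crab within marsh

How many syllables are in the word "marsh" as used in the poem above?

1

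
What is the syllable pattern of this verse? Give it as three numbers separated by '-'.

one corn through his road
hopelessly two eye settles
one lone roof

Line 1: one (1), corn (1), through (1), his (1), road (1) → 5
Line 2: hopelessly (3), two (1), eye (1), settles (2) → 7
Line 3: one (1), lone (1), roof (1) → 3

5-7-3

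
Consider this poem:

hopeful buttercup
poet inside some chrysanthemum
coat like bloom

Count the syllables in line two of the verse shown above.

Line two: "poet inside some chrysanthemum": 2+2+1+4 = 9

9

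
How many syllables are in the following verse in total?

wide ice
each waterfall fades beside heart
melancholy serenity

18

Line 1: wide (1), ice (1) → 2
Line 2: each (1), waterfall (3), fades (1), beside (2), heart (1) → 8
Line 3: melancholy (4), serenity (4) → 8
Total: 2 + 8 + 8 = 18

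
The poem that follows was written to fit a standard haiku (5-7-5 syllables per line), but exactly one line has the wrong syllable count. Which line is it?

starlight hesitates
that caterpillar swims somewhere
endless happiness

Line 1: starlight (2), hesitates (3) → 5 ✓
Line 2: that (1), caterpillar (4), swims (1), somewhere (2) → 8 (expected 7)
Line 3: endless (2), happiness (3) → 5 ✓

Line 2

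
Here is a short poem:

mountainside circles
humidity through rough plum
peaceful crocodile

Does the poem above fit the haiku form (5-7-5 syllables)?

Yes

Line 1: "mountainside circles": 3+2 = 5 ✓
Line 2: "humidity through rough plum": 4+1+1+1 = 7 ✓
Line 3: "peaceful crocodile": 2+3 = 5 ✓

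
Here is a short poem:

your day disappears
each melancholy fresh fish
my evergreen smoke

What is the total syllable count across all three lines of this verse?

Line 1: your(1) + day(1) + disappears(3) = 5
Line 2: each(1) + melancholy(4) + fresh(1) + fish(1) = 7
Line 3: my(1) + evergreen(3) + smoke(1) = 5
Total: 5 + 7 + 5 = 17

17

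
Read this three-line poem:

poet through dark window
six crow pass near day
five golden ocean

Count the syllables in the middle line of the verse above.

5

The middle line: six (1), crow (1), pass (1), near (1), day (1) → 5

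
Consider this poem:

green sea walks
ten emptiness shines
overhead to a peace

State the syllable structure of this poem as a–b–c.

Line 1: green(1) + sea(1) + walks(1) = 3
Line 2: ten(1) + emptiness(3) + shines(1) = 5
Line 3: overhead(3) + to(1) + a(1) + peace(1) = 6

3–5–6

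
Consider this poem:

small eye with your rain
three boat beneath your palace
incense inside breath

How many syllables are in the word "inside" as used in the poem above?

2

"inside" has 2 syllables.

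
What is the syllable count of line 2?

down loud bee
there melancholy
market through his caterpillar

5

Line 2: "there melancholy": 1+4 = 5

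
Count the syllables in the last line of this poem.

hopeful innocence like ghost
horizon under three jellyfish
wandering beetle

The last line: wandering(3) + beetle(2) = 5

5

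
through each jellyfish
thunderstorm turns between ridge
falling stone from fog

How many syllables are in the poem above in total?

Line 1: through(1) + each(1) + jellyfish(3) = 5
Line 2: thunderstorm(3) + turns(1) + between(2) + ridge(1) = 7
Line 3: falling(2) + stone(1) + from(1) + fog(1) = 5
Total: 5 + 7 + 5 = 17

17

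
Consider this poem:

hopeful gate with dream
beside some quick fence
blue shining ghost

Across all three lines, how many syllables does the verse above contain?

14

Line 1: hopeful(2) + gate(1) + with(1) + dream(1) = 5
Line 2: beside(2) + some(1) + quick(1) + fence(1) = 5
Line 3: blue(1) + shining(2) + ghost(1) = 4
Total: 5 + 5 + 4 = 14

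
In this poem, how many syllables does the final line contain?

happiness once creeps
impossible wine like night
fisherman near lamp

The final line: "fisherman near lamp": 3+1+1 = 5

5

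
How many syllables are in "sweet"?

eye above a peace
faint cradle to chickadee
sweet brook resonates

1

"sweet" has 1 syllable.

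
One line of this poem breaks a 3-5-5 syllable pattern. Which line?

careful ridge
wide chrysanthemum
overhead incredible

Line 3

Line 1: careful (2), ridge (1) → 3 ✓
Line 2: wide (1), chrysanthemum (4) → 5 ✓
Line 3: overhead (3), incredible (4) → 7 (expected 5)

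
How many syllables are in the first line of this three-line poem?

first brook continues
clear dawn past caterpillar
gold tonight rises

The first line: "first brook continues": 1+1+3 = 5

5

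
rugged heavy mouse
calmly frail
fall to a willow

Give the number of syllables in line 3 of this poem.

Line 3: fall (1), to (1), a (1), willow (2) → 5

5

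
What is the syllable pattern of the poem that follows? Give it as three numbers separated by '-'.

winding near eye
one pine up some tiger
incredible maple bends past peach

4-6-9

Line 1: winding (2), near (1), eye (1) → 4
Line 2: one (1), pine (1), up (1), some (1), tiger (2) → 6
Line 3: incredible (4), maple (2), bends (1), past (1), peach (1) → 9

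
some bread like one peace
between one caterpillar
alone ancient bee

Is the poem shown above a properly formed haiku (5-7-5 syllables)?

Yes

Line 1: "some bread like one peace": 1+1+1+1+1 = 5 ✓
Line 2: "between one caterpillar": 2+1+4 = 7 ✓
Line 3: "alone ancient bee": 2+2+1 = 5 ✓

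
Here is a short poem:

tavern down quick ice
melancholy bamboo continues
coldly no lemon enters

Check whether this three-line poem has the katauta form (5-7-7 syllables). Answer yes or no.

No

Line 1: tavern(2) + down(1) + quick(1) + ice(1) = 5 ✓
Line 2: melancholy(4) + bamboo(2) + continues(3) = 9 (expected 7)
Line 3: coldly(2) + no(1) + lemon(2) + enters(2) = 7 ✓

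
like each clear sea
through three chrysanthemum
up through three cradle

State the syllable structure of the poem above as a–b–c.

4–6–5

Line 1: "like each clear sea": 1+1+1+1 = 4
Line 2: "through three chrysanthemum": 1+1+4 = 6
Line 3: "up through three cradle": 1+1+1+2 = 5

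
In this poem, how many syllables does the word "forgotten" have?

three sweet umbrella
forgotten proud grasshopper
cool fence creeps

3

"forgotten" has 3 syllables.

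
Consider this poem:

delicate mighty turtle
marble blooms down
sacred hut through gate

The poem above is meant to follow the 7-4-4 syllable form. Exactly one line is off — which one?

The third line

Line 1: "delicate mighty turtle": 3+2+2 = 7 ✓
Line 2: "marble blooms down": 2+1+1 = 4 ✓
Line 3: "sacred hut through gate": 2+1+1+1 = 5 (expected 4)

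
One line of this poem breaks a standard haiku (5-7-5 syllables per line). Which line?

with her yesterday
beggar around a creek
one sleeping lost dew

Line 2

Line 1: "with her yesterday": 1+1+3 = 5 ✓
Line 2: "beggar around a creek": 2+2+1+1 = 6 (expected 7)
Line 3: "one sleeping lost dew": 1+2+1+1 = 5 ✓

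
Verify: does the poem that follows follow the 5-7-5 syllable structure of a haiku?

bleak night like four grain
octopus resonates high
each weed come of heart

Line 1: bleak (1), night (1), like (1), four (1), grain (1) → 5 ✓
Line 2: octopus (3), resonates (3), high (1) → 7 ✓
Line 3: each (1), weed (1), come (1), of (1), heart (1) → 5 ✓

Yes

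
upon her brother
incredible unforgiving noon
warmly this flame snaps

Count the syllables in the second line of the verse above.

9

The second line: incredible(4) + unforgiving(4) + noon(1) = 9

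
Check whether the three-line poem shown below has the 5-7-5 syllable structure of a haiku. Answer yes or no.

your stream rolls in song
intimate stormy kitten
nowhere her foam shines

Yes

Line 1: your(1) + stream(1) + rolls(1) + in(1) + song(1) = 5 ✓
Line 2: intimate(3) + stormy(2) + kitten(2) = 7 ✓
Line 3: nowhere(2) + her(1) + foam(1) + shines(1) = 5 ✓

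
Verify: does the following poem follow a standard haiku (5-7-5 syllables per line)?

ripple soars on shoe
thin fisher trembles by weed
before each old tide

Yes

Line 1: ripple (2), soars (1), on (1), shoe (1) → 5 ✓
Line 2: thin (1), fisher (2), trembles (2), by (1), weed (1) → 7 ✓
Line 3: before (2), each (1), old (1), tide (1) → 5 ✓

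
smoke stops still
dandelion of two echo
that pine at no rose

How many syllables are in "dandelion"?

4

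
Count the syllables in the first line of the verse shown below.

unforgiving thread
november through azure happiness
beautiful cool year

The first line: unforgiving (4), thread (1) → 5

5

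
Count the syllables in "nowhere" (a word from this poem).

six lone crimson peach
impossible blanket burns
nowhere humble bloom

2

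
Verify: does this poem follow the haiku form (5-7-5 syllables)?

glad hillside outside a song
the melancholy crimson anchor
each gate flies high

Line 1: glad(1) + hillside(2) + outside(2) + a(1) + song(1) = 7 (expected 5)
Line 2: the(1) + melancholy(4) + crimson(2) + anchor(2) = 9 (expected 7)
Line 3: each(1) + gate(1) + flies(1) + high(1) = 4 (expected 5)

No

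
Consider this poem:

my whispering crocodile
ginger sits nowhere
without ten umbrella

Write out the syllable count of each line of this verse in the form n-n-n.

Line 1: my (1), whispering (3), crocodile (3) → 7
Line 2: ginger (2), sits (1), nowhere (2) → 5
Line 3: without (2), ten (1), umbrella (3) → 6

7-5-6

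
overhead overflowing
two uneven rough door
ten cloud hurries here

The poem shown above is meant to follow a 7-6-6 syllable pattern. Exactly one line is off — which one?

Line 3

Line 1: overhead (3), overflowing (4) → 7 ✓
Line 2: two (1), uneven (3), rough (1), door (1) → 6 ✓
Line 3: ten (1), cloud (1), hurries (2), here (1) → 5 (expected 6)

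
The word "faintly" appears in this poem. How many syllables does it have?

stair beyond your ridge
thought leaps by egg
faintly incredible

2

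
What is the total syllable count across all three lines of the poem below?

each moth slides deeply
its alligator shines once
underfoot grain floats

Line 1: each (1), moth (1), slides (1), deeply (2) → 5
Line 2: its (1), alligator (4), shines (1), once (1) → 7
Line 3: underfoot (3), grain (1), floats (1) → 5
Total: 5 + 7 + 5 = 17

17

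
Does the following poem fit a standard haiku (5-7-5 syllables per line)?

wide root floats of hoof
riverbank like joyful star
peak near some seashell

Line 1: "wide root floats of hoof": 1+1+1+1+1 = 5 ✓
Line 2: "riverbank like joyful star": 3+1+2+1 = 7 ✓
Line 3: "peak near some seashell": 1+1+1+2 = 5 ✓

Yes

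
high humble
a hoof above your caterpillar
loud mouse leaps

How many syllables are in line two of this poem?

Line two: "a hoof above your caterpillar": 1+1+2+1+4 = 9

9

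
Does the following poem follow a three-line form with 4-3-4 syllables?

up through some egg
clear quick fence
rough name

No

Line 1: up(1) + through(1) + some(1) + egg(1) = 4 ✓
Line 2: clear(1) + quick(1) + fence(1) = 3 ✓
Line 3: rough(1) + name(1) = 2 (expected 4)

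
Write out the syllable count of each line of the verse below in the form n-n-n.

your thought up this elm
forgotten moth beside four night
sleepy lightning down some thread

Line 1: your (1), thought (1), up (1), this (1), elm (1) → 5
Line 2: forgotten (3), moth (1), beside (2), four (1), night (1) → 8
Line 3: sleepy (2), lightning (2), down (1), some (1), thread (1) → 7

5-8-7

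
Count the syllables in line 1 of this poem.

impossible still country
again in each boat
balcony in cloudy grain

Line 1: impossible (4), still (1), country (2) → 7

7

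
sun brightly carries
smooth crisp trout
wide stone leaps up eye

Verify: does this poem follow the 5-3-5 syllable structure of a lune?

Yes

Line 1: sun(1) + brightly(2) + carries(2) = 5 ✓
Line 2: smooth(1) + crisp(1) + trout(1) = 3 ✓
Line 3: wide(1) + stone(1) + leaps(1) + up(1) + eye(1) = 5 ✓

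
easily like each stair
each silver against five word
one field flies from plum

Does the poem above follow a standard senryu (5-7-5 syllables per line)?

No

Line 1: easily (3), like (1), each (1), stair (1) → 6 (expected 5)
Line 2: each (1), silver (2), against (2), five (1), word (1) → 7 ✓
Line 3: one (1), field (1), flies (1), from (1), plum (1) → 5 ✓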